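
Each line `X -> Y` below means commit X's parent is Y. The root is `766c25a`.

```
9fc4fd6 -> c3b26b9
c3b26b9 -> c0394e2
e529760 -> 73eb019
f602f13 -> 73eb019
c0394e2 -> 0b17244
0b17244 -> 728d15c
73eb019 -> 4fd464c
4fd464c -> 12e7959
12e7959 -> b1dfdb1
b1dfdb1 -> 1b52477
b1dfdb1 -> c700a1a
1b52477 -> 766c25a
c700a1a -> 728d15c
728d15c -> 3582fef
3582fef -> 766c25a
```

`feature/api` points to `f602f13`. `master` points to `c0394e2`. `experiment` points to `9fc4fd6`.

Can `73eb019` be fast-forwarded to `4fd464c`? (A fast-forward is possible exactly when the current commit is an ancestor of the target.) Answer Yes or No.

No

A fast-forward from 73eb019 to 4fd464c is possible iff 73eb019 is an ancestor of 4fd464c.
Ancestors of 4fd464c: {12e7959, 1b52477, 3582fef, 4fd464c, 728d15c, 766c25a, b1dfdb1, c700a1a}.
73eb019 is not among them, so fast-forward is not possible.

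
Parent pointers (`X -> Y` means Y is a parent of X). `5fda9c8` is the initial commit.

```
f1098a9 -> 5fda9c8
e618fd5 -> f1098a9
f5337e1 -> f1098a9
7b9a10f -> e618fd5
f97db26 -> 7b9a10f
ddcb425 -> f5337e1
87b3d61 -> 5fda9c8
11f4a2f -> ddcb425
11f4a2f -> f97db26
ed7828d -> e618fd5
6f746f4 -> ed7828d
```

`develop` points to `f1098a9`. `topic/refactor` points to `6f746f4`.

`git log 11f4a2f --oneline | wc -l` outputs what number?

Walking parent pointers from 11f4a2f: reachable set = {11f4a2f, 5fda9c8, 7b9a10f, ddcb425, e618fd5, f1098a9, f5337e1, f97db26}.
That is 8 commits.

8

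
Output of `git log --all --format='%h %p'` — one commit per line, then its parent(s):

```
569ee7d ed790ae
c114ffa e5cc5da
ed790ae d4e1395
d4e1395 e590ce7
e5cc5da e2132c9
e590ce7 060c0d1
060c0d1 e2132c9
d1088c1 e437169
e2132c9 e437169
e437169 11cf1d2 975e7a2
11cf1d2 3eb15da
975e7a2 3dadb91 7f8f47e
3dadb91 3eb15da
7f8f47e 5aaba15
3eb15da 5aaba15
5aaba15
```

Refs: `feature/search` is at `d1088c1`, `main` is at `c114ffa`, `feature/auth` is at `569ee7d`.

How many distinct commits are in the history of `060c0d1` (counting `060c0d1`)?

Walking parent pointers from 060c0d1: reachable set = {060c0d1, 11cf1d2, 3dadb91, 3eb15da, 5aaba15, 7f8f47e, 975e7a2, e2132c9, e437169}.
That is 9 commits.

9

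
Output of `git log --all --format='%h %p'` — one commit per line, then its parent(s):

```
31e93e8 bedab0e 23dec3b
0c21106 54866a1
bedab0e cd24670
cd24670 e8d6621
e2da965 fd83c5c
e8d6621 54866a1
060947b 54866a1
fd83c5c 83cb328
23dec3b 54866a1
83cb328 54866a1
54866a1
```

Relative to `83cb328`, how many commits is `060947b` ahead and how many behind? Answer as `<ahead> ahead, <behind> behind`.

1 ahead, 1 behind

Reachable from 060947b: {060947b, 54866a1}.
Reachable from 83cb328: {54866a1, 83cb328}.
Only in 060947b's history (ahead): {060947b} — 1.
Only in 83cb328's history (behind): {83cb328} — 1.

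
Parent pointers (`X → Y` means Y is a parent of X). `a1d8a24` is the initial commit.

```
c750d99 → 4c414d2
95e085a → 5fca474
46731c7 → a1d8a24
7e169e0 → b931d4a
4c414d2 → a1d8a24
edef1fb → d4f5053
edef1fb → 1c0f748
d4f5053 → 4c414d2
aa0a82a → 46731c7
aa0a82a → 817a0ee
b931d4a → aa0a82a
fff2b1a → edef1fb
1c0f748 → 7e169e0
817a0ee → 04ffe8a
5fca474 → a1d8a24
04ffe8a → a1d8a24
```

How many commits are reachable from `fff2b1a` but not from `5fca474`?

11

Reachable from fff2b1a: {04ffe8a, 1c0f748, 46731c7, 4c414d2, 7e169e0, 817a0ee, a1d8a24, aa0a82a, b931d4a, d4f5053, edef1fb, fff2b1a}.
Reachable from 5fca474: {5fca474, a1d8a24}.
In fff2b1a's history but not 5fca474's: {04ffe8a, 1c0f748, 46731c7, 4c414d2, 7e169e0, 817a0ee, aa0a82a, b931d4a, d4f5053, edef1fb, fff2b1a} — 11 commits.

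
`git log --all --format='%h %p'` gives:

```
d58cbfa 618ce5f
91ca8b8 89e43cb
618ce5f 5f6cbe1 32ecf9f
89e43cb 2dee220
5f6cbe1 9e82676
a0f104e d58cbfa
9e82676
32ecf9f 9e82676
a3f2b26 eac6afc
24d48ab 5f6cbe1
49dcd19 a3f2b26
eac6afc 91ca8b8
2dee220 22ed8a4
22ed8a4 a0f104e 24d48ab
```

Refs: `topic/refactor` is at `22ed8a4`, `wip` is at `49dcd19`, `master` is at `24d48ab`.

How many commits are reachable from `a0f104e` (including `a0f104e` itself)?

Walking parent pointers from a0f104e: reachable set = {32ecf9f, 5f6cbe1, 618ce5f, 9e82676, a0f104e, d58cbfa}.
That is 6 commits.

6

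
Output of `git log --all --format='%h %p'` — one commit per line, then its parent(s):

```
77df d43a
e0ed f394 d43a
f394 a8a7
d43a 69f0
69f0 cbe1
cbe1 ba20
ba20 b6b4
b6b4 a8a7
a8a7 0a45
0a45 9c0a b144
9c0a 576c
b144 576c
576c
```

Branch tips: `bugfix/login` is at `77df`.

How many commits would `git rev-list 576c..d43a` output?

9

Reachable from d43a: {0a45, 576c, 69f0, 9c0a, a8a7, b144, b6b4, ba20, cbe1, d43a}.
Reachable from 576c: {576c}.
In d43a's history but not 576c's: {0a45, 69f0, 9c0a, a8a7, b144, b6b4, ba20, cbe1, d43a} — 9 commits.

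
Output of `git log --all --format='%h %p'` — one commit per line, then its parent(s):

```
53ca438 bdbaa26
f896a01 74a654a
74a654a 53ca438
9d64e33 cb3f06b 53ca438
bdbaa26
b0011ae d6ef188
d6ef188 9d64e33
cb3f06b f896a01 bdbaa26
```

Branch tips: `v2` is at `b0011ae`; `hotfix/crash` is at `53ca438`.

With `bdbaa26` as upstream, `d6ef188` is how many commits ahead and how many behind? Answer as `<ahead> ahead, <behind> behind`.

Reachable from d6ef188: {53ca438, 74a654a, 9d64e33, bdbaa26, cb3f06b, d6ef188, f896a01}.
Reachable from bdbaa26: {bdbaa26}.
Only in d6ef188's history (ahead): {53ca438, 74a654a, 9d64e33, cb3f06b, d6ef188, f896a01} — 6.
Only in bdbaa26's history (behind): {} — 0.

6 ahead, 0 behind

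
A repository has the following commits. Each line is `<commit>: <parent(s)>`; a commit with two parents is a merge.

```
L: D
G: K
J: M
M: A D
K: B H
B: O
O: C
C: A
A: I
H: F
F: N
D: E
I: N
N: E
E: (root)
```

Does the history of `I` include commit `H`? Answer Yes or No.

No

Ancestors of I: {E, I, N}.
H is not in that set, so it is not an ancestor of I.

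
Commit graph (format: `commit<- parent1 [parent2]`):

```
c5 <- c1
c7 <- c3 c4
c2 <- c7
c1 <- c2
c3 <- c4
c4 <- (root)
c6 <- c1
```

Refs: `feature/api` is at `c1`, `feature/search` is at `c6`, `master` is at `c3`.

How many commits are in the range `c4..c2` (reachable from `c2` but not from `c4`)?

3

Reachable from c2: {c2, c3, c4, c7}.
Reachable from c4: {c4}.
In c2's history but not c4's: {c2, c3, c7} — 3 commits.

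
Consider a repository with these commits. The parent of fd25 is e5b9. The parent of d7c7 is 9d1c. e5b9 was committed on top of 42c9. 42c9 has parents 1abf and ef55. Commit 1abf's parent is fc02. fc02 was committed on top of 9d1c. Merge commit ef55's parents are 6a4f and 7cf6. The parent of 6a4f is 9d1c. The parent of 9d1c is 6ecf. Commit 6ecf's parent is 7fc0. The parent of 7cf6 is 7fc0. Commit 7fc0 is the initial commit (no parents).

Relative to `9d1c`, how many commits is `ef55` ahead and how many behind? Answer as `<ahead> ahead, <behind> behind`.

Reachable from ef55: {6a4f, 6ecf, 7cf6, 7fc0, 9d1c, ef55}.
Reachable from 9d1c: {6ecf, 7fc0, 9d1c}.
Only in ef55's history (ahead): {6a4f, 7cf6, ef55} — 3.
Only in 9d1c's history (behind): {} — 0.

3 ahead, 0 behind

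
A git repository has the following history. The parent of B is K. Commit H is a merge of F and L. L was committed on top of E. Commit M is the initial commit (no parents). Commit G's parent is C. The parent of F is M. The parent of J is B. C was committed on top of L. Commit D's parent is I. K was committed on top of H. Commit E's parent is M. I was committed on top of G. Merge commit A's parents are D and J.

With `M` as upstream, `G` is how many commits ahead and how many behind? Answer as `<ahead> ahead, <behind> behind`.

4 ahead, 0 behind

Reachable from G: {C, E, G, L, M}.
Reachable from M: {M}.
Only in G's history (ahead): {C, E, G, L} — 4.
Only in M's history (behind): {} — 0.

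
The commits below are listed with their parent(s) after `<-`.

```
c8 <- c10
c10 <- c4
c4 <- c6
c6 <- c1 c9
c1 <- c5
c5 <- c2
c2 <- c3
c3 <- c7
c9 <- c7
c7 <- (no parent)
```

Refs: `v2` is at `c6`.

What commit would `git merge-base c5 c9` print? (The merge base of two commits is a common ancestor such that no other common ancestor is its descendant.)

c7

Ancestors of c5: {c2, c3, c5, c7}.
Ancestors of c9: {c7, c9}.
Common ancestors: {c7}.
The only common ancestor is c7, so it is the merge base.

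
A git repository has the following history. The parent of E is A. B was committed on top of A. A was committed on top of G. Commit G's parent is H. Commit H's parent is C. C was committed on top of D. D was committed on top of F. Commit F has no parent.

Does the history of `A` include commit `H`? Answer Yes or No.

Ancestors of A (commits reachable by following parents): {A, C, D, F, G, H}.
H is in that set, so it is an ancestor of A.

Yes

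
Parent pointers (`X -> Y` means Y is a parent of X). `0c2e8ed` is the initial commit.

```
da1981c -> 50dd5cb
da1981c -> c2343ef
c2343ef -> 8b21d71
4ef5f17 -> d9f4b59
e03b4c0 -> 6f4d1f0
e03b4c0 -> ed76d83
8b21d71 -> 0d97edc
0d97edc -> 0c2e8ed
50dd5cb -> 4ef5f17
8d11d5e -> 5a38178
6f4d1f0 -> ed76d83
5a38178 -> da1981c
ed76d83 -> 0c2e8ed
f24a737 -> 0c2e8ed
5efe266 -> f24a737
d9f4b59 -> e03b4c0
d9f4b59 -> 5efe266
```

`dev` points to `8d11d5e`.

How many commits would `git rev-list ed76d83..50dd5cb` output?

Reachable from 50dd5cb: {0c2e8ed, 4ef5f17, 50dd5cb, 5efe266, 6f4d1f0, d9f4b59, e03b4c0, ed76d83, f24a737}.
Reachable from ed76d83: {0c2e8ed, ed76d83}.
In 50dd5cb's history but not ed76d83's: {4ef5f17, 50dd5cb, 5efe266, 6f4d1f0, d9f4b59, e03b4c0, f24a737} — 7 commits.

7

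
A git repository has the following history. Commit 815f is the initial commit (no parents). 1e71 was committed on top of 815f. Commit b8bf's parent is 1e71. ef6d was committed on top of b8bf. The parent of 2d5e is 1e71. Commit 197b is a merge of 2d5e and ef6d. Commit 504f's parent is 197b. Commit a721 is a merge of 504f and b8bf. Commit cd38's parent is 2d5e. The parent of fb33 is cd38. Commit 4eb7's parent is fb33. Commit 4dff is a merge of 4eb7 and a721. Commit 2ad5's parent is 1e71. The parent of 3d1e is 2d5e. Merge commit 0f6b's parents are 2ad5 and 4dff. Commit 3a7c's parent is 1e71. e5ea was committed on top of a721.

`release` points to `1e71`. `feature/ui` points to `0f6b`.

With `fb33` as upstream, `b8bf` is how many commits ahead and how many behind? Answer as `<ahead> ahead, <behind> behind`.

1 ahead, 3 behind

Reachable from b8bf: {1e71, 815f, b8bf}.
Reachable from fb33: {1e71, 2d5e, 815f, cd38, fb33}.
Only in b8bf's history (ahead): {b8bf} — 1.
Only in fb33's history (behind): {2d5e, cd38, fb33} — 3.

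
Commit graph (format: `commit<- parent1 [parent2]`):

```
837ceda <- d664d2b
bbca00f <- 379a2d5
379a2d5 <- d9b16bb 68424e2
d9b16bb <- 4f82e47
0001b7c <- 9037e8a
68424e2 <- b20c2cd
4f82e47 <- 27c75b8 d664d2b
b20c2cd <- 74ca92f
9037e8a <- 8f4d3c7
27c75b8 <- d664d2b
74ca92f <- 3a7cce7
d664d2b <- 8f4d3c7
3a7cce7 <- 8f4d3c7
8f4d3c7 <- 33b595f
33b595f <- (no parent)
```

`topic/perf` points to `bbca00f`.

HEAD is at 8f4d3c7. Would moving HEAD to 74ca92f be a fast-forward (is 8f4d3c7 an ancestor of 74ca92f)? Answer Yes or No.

Yes

A fast-forward from 8f4d3c7 to 74ca92f is possible iff 8f4d3c7 is an ancestor of 74ca92f.
Ancestors of 74ca92f: {33b595f, 3a7cce7, 74ca92f, 8f4d3c7}.
8f4d3c7 is among them, so fast-forward is possible.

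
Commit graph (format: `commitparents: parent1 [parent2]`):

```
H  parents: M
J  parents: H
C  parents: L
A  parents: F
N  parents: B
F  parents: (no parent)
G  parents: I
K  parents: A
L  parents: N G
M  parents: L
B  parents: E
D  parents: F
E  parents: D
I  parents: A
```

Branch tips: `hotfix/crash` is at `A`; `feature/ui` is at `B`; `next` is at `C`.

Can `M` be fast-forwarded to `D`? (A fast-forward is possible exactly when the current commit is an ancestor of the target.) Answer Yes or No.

A fast-forward from M to D is possible iff M is an ancestor of D.
Ancestors of D: {D, F}.
M is not among them, so fast-forward is not possible.

No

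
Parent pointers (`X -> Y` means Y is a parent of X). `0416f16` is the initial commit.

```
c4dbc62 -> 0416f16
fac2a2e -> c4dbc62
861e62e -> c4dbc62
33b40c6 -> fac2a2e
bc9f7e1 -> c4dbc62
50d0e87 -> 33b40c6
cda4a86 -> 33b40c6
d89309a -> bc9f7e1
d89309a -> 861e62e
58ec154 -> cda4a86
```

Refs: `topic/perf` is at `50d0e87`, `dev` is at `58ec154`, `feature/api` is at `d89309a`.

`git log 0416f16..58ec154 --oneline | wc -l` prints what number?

5

Reachable from 58ec154: {0416f16, 33b40c6, 58ec154, c4dbc62, cda4a86, fac2a2e}.
Reachable from 0416f16: {0416f16}.
In 58ec154's history but not 0416f16's: {33b40c6, 58ec154, c4dbc62, cda4a86, fac2a2e} — 5 commits.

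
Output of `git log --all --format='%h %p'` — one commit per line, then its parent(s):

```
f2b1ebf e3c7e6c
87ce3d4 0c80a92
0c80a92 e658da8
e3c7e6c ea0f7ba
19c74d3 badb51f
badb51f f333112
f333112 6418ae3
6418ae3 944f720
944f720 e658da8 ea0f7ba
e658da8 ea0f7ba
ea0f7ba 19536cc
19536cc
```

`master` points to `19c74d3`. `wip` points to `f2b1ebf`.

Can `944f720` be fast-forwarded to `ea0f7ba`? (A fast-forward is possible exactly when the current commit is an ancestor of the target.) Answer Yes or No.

A fast-forward from 944f720 to ea0f7ba is possible iff 944f720 is an ancestor of ea0f7ba.
Ancestors of ea0f7ba: {19536cc, ea0f7ba}.
944f720 is not among them, so fast-forward is not possible.

No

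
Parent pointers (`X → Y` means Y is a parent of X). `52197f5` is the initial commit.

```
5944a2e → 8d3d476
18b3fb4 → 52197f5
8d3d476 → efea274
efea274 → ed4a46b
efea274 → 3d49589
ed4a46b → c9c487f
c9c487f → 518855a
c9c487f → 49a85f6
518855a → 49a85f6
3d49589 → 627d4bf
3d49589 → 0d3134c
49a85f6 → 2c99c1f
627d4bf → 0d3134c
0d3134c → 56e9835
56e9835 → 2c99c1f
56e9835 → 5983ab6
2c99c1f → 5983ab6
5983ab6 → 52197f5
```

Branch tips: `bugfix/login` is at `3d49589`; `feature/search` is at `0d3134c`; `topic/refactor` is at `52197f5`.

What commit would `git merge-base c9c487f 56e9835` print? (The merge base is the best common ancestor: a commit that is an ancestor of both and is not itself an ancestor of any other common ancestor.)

Ancestors of c9c487f: {2c99c1f, 49a85f6, 518855a, 52197f5, 5983ab6, c9c487f}.
Ancestors of 56e9835: {2c99c1f, 52197f5, 56e9835, 5983ab6}.
Common ancestors: {2c99c1f, 52197f5, 5983ab6}.
Among these, 2c99c1f is not an ancestor of any other common ancestor — it is the merge base.

2c99c1f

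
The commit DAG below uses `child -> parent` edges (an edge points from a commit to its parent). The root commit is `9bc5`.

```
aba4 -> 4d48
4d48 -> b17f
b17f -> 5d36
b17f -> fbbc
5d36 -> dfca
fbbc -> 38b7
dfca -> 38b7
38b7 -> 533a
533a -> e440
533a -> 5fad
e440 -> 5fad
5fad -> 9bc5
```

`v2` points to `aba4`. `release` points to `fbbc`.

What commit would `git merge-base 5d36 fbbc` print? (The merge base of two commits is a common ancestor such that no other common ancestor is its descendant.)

Ancestors of 5d36: {38b7, 533a, 5d36, 5fad, 9bc5, dfca, e440}.
Ancestors of fbbc: {38b7, 533a, 5fad, 9bc5, e440, fbbc}.
Common ancestors: {38b7, 533a, 5fad, 9bc5, e440}.
Among these, 38b7 is not an ancestor of any other common ancestor — it is the merge base.

38b7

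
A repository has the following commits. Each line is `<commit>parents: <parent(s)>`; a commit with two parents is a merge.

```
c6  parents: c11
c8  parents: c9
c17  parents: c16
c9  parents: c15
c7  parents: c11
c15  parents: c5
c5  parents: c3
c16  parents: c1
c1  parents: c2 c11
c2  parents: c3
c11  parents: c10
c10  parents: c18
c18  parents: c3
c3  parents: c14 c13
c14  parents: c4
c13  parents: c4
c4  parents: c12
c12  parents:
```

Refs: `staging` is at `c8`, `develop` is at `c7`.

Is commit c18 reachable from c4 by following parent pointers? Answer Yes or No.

Ancestors of c4: {c12, c4}.
c18 is not in that set, so it is not an ancestor of c4.

No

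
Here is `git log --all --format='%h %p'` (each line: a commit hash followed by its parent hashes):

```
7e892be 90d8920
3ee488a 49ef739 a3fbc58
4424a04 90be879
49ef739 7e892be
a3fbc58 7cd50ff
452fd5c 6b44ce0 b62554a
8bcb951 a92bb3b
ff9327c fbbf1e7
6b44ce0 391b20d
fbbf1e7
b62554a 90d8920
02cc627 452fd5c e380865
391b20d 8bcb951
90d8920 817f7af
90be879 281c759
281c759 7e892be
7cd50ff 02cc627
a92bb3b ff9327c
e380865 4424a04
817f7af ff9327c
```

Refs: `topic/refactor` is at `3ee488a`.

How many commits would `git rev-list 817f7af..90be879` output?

4

Reachable from 90be879: {281c759, 7e892be, 817f7af, 90be879, 90d8920, fbbf1e7, ff9327c}.
Reachable from 817f7af: {817f7af, fbbf1e7, ff9327c}.
In 90be879's history but not 817f7af's: {281c759, 7e892be, 90be879, 90d8920} — 4 commits.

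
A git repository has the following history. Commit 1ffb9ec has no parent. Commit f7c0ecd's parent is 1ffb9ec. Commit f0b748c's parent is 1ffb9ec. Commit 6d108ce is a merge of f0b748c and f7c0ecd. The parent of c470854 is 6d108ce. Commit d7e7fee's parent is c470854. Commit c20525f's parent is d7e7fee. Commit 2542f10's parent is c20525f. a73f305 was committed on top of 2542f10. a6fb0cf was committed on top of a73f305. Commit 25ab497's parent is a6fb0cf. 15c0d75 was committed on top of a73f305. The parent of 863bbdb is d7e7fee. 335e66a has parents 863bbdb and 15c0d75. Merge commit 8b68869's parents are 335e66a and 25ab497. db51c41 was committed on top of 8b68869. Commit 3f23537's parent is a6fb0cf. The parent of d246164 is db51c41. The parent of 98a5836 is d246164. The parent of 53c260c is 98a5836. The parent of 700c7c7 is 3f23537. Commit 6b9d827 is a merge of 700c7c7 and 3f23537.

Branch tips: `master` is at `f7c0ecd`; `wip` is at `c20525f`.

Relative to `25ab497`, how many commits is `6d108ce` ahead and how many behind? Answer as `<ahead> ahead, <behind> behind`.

0 ahead, 7 behind

Reachable from 6d108ce: {1ffb9ec, 6d108ce, f0b748c, f7c0ecd}.
Reachable from 25ab497: {1ffb9ec, 2542f10, 25ab497, 6d108ce, a6fb0cf, a73f305, c20525f, c470854, d7e7fee, f0b748c, f7c0ecd}.
Only in 6d108ce's history (ahead): {} — 0.
Only in 25ab497's history (behind): {2542f10, 25ab497, a6fb0cf, a73f305, c20525f, c470854, d7e7fee} — 7.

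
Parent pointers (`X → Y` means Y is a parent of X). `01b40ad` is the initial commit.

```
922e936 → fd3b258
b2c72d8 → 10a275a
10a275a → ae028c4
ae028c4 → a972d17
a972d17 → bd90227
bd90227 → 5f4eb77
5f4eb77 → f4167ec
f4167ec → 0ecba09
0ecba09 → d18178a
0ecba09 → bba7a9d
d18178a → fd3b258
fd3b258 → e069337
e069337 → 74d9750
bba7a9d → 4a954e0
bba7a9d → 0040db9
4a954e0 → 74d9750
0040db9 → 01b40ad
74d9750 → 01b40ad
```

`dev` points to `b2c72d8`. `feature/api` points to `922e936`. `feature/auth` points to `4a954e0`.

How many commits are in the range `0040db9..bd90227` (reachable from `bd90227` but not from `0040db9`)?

Reachable from bd90227: {0040db9, 01b40ad, 0ecba09, 4a954e0, 5f4eb77, 74d9750, bba7a9d, bd90227, d18178a, e069337, f4167ec, fd3b258}.
Reachable from 0040db9: {0040db9, 01b40ad}.
In bd90227's history but not 0040db9's: {0ecba09, 4a954e0, 5f4eb77, 74d9750, bba7a9d, bd90227, d18178a, e069337, f4167ec, fd3b258} — 10 commits.

10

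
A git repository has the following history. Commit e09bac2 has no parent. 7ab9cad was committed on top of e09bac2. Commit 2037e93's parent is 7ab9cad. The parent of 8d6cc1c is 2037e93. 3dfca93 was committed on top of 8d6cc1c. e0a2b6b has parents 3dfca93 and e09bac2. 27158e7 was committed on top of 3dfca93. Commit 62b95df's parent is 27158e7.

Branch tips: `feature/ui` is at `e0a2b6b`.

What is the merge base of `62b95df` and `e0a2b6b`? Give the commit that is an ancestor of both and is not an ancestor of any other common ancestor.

Ancestors of 62b95df: {2037e93, 27158e7, 3dfca93, 62b95df, 7ab9cad, 8d6cc1c, e09bac2}.
Ancestors of e0a2b6b: {2037e93, 3dfca93, 7ab9cad, 8d6cc1c, e09bac2, e0a2b6b}.
Common ancestors: {2037e93, 3dfca93, 7ab9cad, 8d6cc1c, e09bac2}.
Among these, 3dfca93 is not an ancestor of any other common ancestor — it is the merge base.

3dfca93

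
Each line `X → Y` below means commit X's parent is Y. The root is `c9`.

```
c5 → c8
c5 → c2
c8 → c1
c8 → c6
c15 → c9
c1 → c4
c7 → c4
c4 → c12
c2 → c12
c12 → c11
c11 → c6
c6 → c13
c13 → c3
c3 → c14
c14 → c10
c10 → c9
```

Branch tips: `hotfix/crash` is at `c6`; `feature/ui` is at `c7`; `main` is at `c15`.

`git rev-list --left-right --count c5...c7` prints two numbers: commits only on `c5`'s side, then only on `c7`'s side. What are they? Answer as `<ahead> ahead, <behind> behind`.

4 ahead, 1 behind

Reachable from c5: {c1, c10, c11, c12, c13, c14, c2, c3, c4, c5, c6, c8, c9}.
Reachable from c7: {c10, c11, c12, c13, c14, c3, c4, c6, c7, c9}.
Only in c5's history (ahead): {c1, c2, c5, c8} — 4.
Only in c7's history (behind): {c7} — 1.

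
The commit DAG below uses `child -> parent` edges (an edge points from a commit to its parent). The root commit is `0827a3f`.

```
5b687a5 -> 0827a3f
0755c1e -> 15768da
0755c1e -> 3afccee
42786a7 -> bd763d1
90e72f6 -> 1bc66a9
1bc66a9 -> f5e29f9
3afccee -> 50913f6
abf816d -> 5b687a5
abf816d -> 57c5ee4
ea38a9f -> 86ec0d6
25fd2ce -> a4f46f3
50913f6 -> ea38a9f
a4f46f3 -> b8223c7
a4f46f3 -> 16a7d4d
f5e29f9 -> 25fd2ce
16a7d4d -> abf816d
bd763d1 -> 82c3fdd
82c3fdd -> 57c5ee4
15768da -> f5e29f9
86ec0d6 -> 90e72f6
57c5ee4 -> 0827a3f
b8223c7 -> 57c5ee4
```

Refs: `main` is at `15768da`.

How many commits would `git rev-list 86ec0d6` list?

12

Walking parent pointers from 86ec0d6: reachable set = {0827a3f, 16a7d4d, 1bc66a9, 25fd2ce, 57c5ee4, 5b687a5, 86ec0d6, 90e72f6, a4f46f3, abf816d, b8223c7, f5e29f9}.
That is 12 commits.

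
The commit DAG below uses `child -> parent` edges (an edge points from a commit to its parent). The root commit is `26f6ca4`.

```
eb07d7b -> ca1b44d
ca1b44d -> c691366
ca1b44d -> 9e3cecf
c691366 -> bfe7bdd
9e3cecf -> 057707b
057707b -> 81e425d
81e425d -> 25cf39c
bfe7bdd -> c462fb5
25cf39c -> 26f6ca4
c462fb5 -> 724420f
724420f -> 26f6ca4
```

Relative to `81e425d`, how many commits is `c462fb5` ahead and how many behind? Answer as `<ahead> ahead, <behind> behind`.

Reachable from c462fb5: {26f6ca4, 724420f, c462fb5}.
Reachable from 81e425d: {25cf39c, 26f6ca4, 81e425d}.
Only in c462fb5's history (ahead): {724420f, c462fb5} — 2.
Only in 81e425d's history (behind): {25cf39c, 81e425d} — 2.

2 ahead, 2 behind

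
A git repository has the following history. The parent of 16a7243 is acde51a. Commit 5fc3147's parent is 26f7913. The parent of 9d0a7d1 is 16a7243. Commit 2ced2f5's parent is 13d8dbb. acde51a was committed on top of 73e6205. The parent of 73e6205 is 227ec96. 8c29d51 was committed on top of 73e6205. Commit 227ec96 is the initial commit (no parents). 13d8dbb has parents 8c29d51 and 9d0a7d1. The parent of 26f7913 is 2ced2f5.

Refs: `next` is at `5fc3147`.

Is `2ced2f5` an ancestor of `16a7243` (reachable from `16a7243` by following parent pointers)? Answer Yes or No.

Ancestors of 16a7243: {16a7243, 227ec96, 73e6205, acde51a}.
2ced2f5 is not in that set, so it is not an ancestor of 16a7243.

No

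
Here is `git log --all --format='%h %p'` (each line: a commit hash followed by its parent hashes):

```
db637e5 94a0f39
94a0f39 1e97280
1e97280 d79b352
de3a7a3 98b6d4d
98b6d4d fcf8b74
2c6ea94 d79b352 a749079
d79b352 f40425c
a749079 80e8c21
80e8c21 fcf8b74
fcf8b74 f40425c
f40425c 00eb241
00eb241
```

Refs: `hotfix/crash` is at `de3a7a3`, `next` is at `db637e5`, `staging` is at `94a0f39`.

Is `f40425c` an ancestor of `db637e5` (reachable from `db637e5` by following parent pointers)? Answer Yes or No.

Ancestors of db637e5 (commits reachable by following parents): {00eb241, 1e97280, 94a0f39, d79b352, db637e5, f40425c}.
f40425c is in that set, so it is an ancestor of db637e5.

Yes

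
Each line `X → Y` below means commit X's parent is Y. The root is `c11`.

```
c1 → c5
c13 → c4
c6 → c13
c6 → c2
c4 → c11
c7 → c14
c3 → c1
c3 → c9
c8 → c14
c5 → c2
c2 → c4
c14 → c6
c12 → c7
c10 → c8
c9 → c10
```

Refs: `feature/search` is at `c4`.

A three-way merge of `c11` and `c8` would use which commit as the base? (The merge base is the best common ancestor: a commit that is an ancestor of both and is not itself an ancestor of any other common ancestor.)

Ancestors of c11: {c11}.
Ancestors of c8: {c11, c13, c14, c2, c4, c6, c8}.
Common ancestors: {c11}.
The only common ancestor is c11, so it is the merge base.

c11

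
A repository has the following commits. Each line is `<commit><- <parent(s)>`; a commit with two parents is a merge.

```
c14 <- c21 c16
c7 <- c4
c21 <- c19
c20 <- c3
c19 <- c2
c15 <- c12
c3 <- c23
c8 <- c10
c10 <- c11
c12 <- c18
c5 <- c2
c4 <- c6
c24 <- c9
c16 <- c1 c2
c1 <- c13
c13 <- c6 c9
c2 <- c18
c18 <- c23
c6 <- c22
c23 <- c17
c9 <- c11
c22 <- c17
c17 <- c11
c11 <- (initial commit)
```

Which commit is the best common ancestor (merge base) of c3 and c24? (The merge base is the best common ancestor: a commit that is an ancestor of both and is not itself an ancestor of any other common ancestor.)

c11

Ancestors of c3: {c11, c17, c23, c3}.
Ancestors of c24: {c11, c24, c9}.
Common ancestors: {c11}.
The only common ancestor is c11, so it is the merge base.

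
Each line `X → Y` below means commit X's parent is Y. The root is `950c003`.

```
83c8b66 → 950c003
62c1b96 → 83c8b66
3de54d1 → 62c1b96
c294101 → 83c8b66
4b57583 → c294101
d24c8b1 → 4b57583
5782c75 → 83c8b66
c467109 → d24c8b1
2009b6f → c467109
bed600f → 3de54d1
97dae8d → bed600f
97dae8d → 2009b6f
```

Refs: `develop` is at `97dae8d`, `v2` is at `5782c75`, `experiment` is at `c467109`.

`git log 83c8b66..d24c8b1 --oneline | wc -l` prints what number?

3

Reachable from d24c8b1: {4b57583, 83c8b66, 950c003, c294101, d24c8b1}.
Reachable from 83c8b66: {83c8b66, 950c003}.
In d24c8b1's history but not 83c8b66's: {4b57583, c294101, d24c8b1} — 3 commits.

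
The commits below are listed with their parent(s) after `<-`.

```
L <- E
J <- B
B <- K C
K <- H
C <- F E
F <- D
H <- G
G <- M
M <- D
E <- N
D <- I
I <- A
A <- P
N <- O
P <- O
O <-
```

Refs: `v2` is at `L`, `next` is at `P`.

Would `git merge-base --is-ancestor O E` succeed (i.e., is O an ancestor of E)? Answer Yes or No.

Ancestors of E (commits reachable by following parents): {E, N, O}.
O is in that set, so it is an ancestor of E.

Yes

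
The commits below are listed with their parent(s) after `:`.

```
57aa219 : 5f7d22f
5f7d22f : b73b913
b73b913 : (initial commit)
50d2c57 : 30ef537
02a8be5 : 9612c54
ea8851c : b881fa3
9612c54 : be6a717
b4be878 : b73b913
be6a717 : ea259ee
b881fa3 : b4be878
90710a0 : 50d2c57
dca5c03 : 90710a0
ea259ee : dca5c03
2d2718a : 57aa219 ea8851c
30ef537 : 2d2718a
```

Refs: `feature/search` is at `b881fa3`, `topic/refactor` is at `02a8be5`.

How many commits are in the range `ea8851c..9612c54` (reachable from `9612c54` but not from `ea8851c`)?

10

Reachable from 9612c54: {2d2718a, 30ef537, 50d2c57, 57aa219, 5f7d22f, 90710a0, 9612c54, b4be878, b73b913, b881fa3, be6a717, dca5c03, ea259ee, ea8851c}.
Reachable from ea8851c: {b4be878, b73b913, b881fa3, ea8851c}.
In 9612c54's history but not ea8851c's: {2d2718a, 30ef537, 50d2c57, 57aa219, 5f7d22f, 90710a0, 9612c54, be6a717, dca5c03, ea259ee} — 10 commits.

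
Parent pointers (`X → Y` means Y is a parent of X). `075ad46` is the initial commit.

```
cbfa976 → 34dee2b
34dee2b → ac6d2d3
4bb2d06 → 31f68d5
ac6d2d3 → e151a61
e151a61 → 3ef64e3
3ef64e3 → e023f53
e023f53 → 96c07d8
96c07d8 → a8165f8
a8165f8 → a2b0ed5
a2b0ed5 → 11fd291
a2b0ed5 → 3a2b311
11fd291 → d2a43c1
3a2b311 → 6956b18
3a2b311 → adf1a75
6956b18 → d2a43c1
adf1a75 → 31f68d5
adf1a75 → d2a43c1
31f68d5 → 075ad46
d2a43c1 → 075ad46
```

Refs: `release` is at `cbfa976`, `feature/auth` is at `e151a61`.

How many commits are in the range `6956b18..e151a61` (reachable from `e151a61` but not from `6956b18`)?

10

Reachable from e151a61: {075ad46, 11fd291, 31f68d5, 3a2b311, 3ef64e3, 6956b18, 96c07d8, a2b0ed5, a8165f8, adf1a75, d2a43c1, e023f53, e151a61}.
Reachable from 6956b18: {075ad46, 6956b18, d2a43c1}.
In e151a61's history but not 6956b18's: {11fd291, 31f68d5, 3a2b311, 3ef64e3, 96c07d8, a2b0ed5, a8165f8, adf1a75, e023f53, e151a61} — 10 commits.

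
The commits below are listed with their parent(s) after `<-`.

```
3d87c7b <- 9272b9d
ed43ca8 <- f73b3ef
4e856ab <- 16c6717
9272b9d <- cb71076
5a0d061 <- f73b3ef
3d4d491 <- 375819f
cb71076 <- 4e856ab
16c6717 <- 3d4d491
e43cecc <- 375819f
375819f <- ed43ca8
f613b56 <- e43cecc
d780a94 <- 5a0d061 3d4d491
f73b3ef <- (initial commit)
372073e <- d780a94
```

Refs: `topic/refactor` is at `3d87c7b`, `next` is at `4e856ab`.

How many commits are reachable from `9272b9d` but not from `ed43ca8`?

6

Reachable from 9272b9d: {16c6717, 375819f, 3d4d491, 4e856ab, 9272b9d, cb71076, ed43ca8, f73b3ef}.
Reachable from ed43ca8: {ed43ca8, f73b3ef}.
In 9272b9d's history but not ed43ca8's: {16c6717, 375819f, 3d4d491, 4e856ab, 9272b9d, cb71076} — 6 commits.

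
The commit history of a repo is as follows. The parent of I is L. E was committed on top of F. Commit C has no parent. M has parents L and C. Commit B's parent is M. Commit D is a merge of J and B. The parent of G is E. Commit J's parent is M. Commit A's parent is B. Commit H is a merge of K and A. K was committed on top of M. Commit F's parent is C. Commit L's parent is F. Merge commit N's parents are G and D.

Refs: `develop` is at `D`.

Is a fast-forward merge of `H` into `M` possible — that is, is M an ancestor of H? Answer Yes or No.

Yes

A fast-forward from M to H is possible iff M is an ancestor of H.
Ancestors of H: {A, B, C, F, H, K, L, M}.
M is among them, so fast-forward is possible.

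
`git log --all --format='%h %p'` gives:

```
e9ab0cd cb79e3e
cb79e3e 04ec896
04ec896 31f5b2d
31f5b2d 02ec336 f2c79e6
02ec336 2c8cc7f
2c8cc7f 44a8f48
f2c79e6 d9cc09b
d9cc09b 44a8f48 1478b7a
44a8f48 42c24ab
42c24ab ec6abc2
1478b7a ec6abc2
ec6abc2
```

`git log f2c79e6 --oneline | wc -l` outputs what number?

Walking parent pointers from f2c79e6: reachable set = {1478b7a, 42c24ab, 44a8f48, d9cc09b, ec6abc2, f2c79e6}.
That is 6 commits.

6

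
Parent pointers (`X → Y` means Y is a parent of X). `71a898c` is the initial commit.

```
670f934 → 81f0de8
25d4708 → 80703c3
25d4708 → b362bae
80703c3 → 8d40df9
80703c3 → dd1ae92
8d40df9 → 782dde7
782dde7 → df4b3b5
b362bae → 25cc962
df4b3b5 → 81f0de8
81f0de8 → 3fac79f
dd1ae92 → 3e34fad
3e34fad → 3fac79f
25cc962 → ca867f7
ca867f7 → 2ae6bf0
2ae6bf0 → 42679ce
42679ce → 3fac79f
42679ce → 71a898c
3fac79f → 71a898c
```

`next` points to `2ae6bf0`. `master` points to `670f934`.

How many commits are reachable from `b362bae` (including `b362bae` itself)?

Walking parent pointers from b362bae: reachable set = {25cc962, 2ae6bf0, 3fac79f, 42679ce, 71a898c, b362bae, ca867f7}.
That is 7 commits.

7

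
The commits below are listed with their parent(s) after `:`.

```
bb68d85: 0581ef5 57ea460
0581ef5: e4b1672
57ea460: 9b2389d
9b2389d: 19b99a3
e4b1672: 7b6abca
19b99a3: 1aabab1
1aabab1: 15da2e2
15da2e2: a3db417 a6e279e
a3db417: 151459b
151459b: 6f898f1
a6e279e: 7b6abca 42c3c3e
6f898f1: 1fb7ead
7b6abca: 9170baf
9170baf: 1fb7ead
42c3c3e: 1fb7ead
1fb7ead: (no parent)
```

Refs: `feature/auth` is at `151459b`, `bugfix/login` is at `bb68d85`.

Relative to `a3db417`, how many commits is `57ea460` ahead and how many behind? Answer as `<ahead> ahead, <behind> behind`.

9 ahead, 0 behind

Reachable from 57ea460: {151459b, 15da2e2, 19b99a3, 1aabab1, 1fb7ead, 42c3c3e, 57ea460, 6f898f1, 7b6abca, 9170baf, 9b2389d, a3db417, a6e279e}.
Reachable from a3db417: {151459b, 1fb7ead, 6f898f1, a3db417}.
Only in 57ea460's history (ahead): {15da2e2, 19b99a3, 1aabab1, 42c3c3e, 57ea460, 7b6abca, 9170baf, 9b2389d, a6e279e} — 9.
Only in a3db417's history (behind): {} — 0.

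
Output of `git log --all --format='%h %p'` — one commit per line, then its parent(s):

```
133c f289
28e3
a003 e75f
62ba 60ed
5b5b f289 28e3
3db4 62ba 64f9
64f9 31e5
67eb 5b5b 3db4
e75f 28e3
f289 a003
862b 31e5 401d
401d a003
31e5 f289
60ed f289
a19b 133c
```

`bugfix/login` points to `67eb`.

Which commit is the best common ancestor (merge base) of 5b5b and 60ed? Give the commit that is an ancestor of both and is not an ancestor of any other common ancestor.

f289

Ancestors of 5b5b: {28e3, 5b5b, a003, e75f, f289}.
Ancestors of 60ed: {28e3, 60ed, a003, e75f, f289}.
Common ancestors: {28e3, a003, e75f, f289}.
Among these, f289 is not an ancestor of any other common ancestor — it is the merge base.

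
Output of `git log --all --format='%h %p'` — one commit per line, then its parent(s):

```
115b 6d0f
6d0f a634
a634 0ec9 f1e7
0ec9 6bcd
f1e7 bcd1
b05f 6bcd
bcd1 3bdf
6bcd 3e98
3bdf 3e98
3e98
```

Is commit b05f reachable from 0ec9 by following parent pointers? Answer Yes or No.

No

Ancestors of 0ec9: {0ec9, 3e98, 6bcd}.
b05f is not in that set, so it is not an ancestor of 0ec9.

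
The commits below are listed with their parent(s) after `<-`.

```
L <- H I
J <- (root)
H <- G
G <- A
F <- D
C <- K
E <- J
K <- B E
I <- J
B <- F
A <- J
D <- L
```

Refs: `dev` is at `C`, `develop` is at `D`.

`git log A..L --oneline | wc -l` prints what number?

Reachable from L: {A, G, H, I, J, L}.
Reachable from A: {A, J}.
In L's history but not A's: {G, H, I, L} — 4 commits.

4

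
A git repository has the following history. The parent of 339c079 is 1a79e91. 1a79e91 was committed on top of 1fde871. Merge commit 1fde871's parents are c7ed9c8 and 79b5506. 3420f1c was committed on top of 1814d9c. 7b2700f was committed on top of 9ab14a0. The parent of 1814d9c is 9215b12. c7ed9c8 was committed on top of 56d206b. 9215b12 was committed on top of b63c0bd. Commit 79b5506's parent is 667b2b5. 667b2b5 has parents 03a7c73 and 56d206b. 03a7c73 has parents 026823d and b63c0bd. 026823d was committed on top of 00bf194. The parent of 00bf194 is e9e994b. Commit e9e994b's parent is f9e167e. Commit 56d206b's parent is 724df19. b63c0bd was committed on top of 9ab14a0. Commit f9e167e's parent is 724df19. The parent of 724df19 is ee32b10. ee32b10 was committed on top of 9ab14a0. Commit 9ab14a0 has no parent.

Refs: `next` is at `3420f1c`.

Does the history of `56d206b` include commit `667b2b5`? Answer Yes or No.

No

Ancestors of 56d206b: {56d206b, 724df19, 9ab14a0, ee32b10}.
667b2b5 is not in that set, so it is not an ancestor of 56d206b.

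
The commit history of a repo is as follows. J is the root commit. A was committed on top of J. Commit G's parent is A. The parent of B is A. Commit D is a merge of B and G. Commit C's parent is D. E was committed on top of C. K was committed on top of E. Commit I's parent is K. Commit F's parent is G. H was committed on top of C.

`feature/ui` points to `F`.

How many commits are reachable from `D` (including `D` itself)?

5

Walking parent pointers from D: reachable set = {A, B, D, G, J}.
That is 5 commits.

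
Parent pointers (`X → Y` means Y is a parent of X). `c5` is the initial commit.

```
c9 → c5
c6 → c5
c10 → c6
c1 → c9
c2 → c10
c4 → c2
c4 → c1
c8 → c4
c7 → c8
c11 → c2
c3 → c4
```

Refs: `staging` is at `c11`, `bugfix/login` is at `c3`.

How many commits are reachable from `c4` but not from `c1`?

Reachable from c4: {c1, c10, c2, c4, c5, c6, c9}.
Reachable from c1: {c1, c5, c9}.
In c4's history but not c1's: {c10, c2, c4, c6} — 4 commits.

4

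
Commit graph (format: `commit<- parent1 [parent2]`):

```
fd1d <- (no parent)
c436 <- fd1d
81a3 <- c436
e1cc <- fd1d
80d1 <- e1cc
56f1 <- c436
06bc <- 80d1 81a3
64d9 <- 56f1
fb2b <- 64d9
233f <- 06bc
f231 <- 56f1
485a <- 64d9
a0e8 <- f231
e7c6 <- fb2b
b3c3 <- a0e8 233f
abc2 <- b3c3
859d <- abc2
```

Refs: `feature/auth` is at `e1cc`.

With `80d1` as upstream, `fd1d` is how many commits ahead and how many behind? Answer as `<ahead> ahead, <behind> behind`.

Reachable from fd1d: {fd1d}.
Reachable from 80d1: {80d1, e1cc, fd1d}.
Only in fd1d's history (ahead): {} — 0.
Only in 80d1's history (behind): {80d1, e1cc} — 2.

0 ahead, 2 behind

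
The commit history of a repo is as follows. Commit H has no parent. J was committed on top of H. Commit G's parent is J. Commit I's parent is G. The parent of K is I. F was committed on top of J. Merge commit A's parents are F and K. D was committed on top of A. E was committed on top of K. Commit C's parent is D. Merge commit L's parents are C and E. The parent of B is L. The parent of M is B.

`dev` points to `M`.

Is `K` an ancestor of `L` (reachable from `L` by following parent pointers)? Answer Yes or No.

Ancestors of L (commits reachable by following parents): {A, C, D, E, F, G, H, I, J, K, L}.
K is in that set, so it is an ancestor of L.

Yes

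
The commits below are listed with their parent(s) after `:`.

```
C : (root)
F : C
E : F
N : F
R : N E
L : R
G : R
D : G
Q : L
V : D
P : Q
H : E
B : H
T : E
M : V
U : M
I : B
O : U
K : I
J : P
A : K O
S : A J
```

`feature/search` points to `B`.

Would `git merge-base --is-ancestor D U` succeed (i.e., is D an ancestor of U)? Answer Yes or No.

Yes

Ancestors of U (commits reachable by following parents): {C, D, E, F, G, M, N, R, U, V}.
D is in that set, so it is an ancestor of U.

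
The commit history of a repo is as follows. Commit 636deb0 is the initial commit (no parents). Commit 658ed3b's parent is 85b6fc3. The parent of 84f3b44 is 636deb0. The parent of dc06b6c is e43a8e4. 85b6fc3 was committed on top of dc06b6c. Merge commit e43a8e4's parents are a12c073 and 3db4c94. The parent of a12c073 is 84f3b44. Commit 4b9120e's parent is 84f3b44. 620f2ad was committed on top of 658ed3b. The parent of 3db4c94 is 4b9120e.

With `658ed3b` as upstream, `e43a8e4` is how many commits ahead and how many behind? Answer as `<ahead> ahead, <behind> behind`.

Reachable from e43a8e4: {3db4c94, 4b9120e, 636deb0, 84f3b44, a12c073, e43a8e4}.
Reachable from 658ed3b: {3db4c94, 4b9120e, 636deb0, 658ed3b, 84f3b44, 85b6fc3, a12c073, dc06b6c, e43a8e4}.
Only in e43a8e4's history (ahead): {} — 0.
Only in 658ed3b's history (behind): {658ed3b, 85b6fc3, dc06b6c} — 3.

0 ahead, 3 behind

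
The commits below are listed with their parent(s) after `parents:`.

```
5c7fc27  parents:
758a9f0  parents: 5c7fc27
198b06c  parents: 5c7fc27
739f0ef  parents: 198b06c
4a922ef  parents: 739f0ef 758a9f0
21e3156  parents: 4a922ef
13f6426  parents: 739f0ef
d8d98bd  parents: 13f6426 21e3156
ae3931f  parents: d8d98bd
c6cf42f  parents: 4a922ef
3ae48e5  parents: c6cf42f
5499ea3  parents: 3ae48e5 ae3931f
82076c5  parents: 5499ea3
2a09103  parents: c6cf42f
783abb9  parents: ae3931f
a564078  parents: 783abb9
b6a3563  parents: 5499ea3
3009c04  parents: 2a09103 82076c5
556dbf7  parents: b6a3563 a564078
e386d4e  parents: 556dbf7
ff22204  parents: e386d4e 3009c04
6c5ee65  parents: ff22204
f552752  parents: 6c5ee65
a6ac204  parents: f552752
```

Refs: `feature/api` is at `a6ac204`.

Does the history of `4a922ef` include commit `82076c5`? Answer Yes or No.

No

Ancestors of 4a922ef: {198b06c, 4a922ef, 5c7fc27, 739f0ef, 758a9f0}.
82076c5 is not in that set, so it is not an ancestor of 4a922ef.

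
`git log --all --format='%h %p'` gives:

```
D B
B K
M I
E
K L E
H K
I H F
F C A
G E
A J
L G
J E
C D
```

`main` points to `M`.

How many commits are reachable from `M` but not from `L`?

Reachable from M: {A, B, C, D, E, F, G, H, I, J, K, L, M}.
Reachable from L: {E, G, L}.
In M's history but not L's: {A, B, C, D, F, H, I, J, K, M} — 10 commits.

10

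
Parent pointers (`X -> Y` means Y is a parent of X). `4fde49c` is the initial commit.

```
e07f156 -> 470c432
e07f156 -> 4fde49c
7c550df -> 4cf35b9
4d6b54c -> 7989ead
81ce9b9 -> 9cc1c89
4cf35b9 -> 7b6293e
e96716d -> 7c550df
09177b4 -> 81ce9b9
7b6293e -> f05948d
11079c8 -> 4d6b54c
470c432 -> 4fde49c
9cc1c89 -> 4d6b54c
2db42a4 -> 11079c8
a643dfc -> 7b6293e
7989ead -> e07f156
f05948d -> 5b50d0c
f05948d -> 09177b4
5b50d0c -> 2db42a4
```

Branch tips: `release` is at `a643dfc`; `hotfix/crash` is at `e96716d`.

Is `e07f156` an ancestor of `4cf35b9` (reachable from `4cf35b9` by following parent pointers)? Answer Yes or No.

Yes

Ancestors of 4cf35b9 (commits reachable by following parents): {09177b4, 11079c8, 2db42a4, 470c432, 4cf35b9, 4d6b54c, 4fde49c, 5b50d0c, 7989ead, 7b6293e, 81ce9b9, 9cc1c89, e07f156, f05948d}.
e07f156 is in that set, so it is an ancestor of 4cf35b9.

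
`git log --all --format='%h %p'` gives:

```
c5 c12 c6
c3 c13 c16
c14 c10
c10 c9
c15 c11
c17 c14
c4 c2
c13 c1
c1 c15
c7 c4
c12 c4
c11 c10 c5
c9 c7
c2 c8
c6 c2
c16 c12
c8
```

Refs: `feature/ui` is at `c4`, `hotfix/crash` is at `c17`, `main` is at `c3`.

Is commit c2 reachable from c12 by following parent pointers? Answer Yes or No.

Ancestors of c12 (commits reachable by following parents): {c12, c2, c4, c8}.
c2 is in that set, so it is an ancestor of c12.

Yes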